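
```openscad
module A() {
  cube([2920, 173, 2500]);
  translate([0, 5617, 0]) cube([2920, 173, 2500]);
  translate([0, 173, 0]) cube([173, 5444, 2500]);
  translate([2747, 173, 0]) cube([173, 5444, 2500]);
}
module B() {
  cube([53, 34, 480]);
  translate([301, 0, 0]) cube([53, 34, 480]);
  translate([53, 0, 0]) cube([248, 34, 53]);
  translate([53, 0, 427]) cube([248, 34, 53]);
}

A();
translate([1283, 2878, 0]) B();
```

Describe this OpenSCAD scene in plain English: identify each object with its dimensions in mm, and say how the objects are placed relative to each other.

A is a box-shaped house frame (walls only): outside footprint 2920×5790 mm, wall height 2500 mm, wall thickness 173 mm. The two y-facing walls run the full x-width; the two x-facing walls fit between the inner faces of the y-facing walls.

B is a picture frame with a 248×374 mm rectangular opening (x by z) and a uniform 53 mm border on every side. Frame depth is 34 mm along y. It is built from two vertical stiles running the full outside height and two horizontal rails spanning the gap between the stiles.

The picture frame sits inside the house frame, centred.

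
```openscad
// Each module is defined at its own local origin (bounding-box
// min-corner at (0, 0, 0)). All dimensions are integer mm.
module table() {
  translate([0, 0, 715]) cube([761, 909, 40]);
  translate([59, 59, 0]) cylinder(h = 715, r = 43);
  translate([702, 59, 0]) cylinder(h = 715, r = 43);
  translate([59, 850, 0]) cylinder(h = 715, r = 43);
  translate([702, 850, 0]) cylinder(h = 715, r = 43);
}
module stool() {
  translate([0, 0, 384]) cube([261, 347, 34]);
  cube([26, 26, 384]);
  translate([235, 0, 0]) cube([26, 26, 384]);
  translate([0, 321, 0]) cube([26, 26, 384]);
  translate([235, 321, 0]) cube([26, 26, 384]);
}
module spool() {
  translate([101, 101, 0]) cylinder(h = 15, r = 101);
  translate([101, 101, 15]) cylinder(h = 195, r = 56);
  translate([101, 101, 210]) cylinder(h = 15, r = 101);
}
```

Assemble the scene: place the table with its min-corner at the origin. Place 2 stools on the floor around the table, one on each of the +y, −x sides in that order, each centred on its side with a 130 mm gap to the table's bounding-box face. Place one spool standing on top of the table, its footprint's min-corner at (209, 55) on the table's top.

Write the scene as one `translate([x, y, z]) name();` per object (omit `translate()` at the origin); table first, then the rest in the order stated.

table();
translate([250, 1039, 0]) stool();
translate([-391, 281, 0]) stool();
translate([209, 55, 755]) spool();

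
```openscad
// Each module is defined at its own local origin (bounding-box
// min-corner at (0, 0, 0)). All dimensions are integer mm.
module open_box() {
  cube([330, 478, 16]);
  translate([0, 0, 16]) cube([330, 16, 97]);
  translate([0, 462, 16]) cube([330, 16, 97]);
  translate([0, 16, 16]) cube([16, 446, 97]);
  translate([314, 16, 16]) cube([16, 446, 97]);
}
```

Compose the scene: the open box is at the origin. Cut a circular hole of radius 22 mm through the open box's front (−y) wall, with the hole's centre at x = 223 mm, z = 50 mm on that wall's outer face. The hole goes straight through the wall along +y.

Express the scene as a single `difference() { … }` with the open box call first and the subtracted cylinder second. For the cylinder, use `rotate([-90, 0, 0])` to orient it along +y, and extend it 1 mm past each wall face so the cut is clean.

difference() {
  open_box();
  translate([223, -1, 50]) rotate([-90, 0, 0]) cylinder(h = 18, r = 22);
}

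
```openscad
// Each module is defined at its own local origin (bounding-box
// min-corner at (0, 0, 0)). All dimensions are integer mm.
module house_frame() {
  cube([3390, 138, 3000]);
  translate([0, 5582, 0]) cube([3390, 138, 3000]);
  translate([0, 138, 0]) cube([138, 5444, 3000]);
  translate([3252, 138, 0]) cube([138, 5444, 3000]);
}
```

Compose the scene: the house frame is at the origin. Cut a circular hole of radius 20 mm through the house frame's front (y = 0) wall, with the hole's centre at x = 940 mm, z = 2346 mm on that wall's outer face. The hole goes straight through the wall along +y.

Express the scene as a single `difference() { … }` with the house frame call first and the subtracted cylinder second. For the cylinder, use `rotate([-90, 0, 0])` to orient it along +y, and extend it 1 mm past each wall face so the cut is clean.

difference() {
  house_frame();
  translate([940, -1, 2346]) rotate([-90, 0, 0]) cylinder(h = 140, r = 20);
}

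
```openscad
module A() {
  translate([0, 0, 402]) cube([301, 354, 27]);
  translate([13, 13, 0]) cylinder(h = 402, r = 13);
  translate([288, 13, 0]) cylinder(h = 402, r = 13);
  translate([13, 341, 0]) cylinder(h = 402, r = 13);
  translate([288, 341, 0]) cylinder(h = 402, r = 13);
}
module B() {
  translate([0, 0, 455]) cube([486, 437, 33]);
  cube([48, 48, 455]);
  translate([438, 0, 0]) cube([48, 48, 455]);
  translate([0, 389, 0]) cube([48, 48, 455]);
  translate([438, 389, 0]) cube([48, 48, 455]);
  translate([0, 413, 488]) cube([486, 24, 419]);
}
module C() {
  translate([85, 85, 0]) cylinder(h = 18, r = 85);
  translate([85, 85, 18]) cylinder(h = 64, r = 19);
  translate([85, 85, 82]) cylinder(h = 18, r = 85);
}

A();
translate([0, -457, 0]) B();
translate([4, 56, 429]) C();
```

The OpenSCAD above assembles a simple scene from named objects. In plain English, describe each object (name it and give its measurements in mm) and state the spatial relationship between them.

A is a four-legged stool. The seat is a 301×354×27 mm slab whose top surface is at z = 429 mm; four round legs, each 26 mm in diameter, run from the floor (z = 0) to the underside of the seat, each leg's axis is inset half a diameter from the nearest pair of seat edges (so the leg's bounding box is flush with the corner).

B is a chair: 486×437 mm seat, 33 mm thick, top at z = 488 mm, on four 48 mm square corner legs flush with the seat edges. A 24 mm thick backrest slab spans the full seat width, extending 419 mm above the seat top, its back face flush with the seat's +y edge.

C is a spool: two coaxial disc flanges of radius 85 mm and thickness 18 mm, joined by a core cylinder of radius 19 mm and height 64 mm. The lower flange rests on z = 0 and the three cylinders share a vertical axis.

The chair is on the floor beside the stool on its −y side. The spool is on top of the stool.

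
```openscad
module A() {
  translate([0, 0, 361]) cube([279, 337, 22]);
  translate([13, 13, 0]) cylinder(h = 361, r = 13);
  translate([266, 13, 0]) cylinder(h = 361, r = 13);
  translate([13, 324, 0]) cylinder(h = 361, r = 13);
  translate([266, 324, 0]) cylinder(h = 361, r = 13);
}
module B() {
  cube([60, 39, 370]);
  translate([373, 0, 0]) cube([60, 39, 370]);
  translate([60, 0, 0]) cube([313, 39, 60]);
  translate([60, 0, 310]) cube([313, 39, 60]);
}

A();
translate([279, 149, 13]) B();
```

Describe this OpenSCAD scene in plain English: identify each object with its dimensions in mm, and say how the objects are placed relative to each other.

A is a four-legged stool. The seat is a 279×337×22 mm slab whose top surface is at z = 383 mm; four round legs, each 26 mm in diameter, run from the floor (z = 0) to the underside of the seat, each leg's axis is inset half a diameter from the nearest pair of seat edges (so the leg's bounding box is flush with the corner).

B is a rectangular picture frame lying in the x–z plane (depth along y). The opening is 313 mm wide (x) by 250 mm tall (z), surrounded by a border 60 mm wide on all four sides. The frame is 39 mm deep and is made of two full-height vertical stiles with two horizontal rails fitted between them.

The picture frame is beside the stool with their tops flush at z = 383.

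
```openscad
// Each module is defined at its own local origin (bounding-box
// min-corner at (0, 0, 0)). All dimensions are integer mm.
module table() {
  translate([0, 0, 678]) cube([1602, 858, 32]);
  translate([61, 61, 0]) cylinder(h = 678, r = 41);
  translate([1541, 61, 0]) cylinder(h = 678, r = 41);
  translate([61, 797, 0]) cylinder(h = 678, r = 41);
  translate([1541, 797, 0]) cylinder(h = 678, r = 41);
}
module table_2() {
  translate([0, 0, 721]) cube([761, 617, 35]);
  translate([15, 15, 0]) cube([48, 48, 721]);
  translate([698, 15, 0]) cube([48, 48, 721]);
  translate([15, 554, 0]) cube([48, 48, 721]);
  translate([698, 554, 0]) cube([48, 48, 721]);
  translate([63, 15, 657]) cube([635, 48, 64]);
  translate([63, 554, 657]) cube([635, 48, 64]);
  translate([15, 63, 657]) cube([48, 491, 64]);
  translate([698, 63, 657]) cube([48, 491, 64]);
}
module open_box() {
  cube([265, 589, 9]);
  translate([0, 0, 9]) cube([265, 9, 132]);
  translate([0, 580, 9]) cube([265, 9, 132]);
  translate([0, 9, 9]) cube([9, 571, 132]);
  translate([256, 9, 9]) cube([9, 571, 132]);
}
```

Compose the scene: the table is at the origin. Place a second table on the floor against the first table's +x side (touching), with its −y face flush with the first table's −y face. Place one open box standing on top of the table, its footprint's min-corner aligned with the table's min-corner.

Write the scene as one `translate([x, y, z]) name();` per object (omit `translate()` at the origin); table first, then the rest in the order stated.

table();
translate([1602, 0, 0]) table_2();
translate([0, 0, 710]) open_box();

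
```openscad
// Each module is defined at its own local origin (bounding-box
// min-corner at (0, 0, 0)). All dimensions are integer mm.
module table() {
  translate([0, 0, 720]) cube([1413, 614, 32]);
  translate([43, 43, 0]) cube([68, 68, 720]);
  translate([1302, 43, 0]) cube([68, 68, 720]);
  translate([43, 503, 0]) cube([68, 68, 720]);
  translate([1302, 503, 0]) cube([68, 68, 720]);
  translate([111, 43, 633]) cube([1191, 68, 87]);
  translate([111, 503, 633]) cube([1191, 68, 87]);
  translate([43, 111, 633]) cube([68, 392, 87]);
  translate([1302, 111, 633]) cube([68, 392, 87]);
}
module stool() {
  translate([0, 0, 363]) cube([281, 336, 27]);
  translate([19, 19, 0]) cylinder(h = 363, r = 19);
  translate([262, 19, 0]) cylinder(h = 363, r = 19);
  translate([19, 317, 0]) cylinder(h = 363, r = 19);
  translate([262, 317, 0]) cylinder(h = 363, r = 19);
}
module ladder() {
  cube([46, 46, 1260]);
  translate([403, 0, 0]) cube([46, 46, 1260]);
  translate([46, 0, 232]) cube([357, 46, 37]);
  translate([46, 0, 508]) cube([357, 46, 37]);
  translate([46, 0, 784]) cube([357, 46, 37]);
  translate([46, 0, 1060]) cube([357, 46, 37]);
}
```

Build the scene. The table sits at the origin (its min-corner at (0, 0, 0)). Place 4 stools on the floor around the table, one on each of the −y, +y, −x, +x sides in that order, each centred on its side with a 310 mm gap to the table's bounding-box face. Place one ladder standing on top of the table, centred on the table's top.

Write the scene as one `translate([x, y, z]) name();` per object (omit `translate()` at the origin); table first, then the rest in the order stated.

table();
translate([566, -646, 0]) stool();
translate([566, 924, 0]) stool();
translate([-591, 139, 0]) stool();
translate([1723, 139, 0]) stool();
translate([482, 284, 752]) ladder();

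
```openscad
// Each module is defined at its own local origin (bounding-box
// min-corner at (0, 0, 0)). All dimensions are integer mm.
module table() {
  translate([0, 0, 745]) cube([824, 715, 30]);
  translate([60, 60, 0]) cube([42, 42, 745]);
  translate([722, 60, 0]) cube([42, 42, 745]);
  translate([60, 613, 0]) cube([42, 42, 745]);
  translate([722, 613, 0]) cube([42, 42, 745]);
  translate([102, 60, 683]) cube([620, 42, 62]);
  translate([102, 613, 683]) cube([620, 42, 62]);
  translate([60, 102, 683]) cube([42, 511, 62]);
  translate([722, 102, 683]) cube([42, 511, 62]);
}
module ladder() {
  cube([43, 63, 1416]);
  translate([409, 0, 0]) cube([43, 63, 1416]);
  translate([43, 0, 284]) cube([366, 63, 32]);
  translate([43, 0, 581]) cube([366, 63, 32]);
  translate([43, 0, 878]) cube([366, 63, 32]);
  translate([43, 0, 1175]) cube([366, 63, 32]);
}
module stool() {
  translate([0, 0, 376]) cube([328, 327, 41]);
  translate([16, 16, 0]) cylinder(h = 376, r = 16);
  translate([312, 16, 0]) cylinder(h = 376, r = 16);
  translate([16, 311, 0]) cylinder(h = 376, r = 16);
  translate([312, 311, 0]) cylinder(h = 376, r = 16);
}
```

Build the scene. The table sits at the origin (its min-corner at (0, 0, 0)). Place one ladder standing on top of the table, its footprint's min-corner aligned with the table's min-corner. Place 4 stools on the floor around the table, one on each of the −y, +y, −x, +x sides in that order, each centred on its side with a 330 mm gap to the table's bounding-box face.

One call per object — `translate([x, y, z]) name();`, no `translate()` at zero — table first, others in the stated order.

table();
translate([0, 0, 775]) ladder();
translate([248, -657, 0]) stool();
translate([248, 1045, 0]) stool();
translate([-658, 194, 0]) stool();
translate([1154, 194, 0]) stool();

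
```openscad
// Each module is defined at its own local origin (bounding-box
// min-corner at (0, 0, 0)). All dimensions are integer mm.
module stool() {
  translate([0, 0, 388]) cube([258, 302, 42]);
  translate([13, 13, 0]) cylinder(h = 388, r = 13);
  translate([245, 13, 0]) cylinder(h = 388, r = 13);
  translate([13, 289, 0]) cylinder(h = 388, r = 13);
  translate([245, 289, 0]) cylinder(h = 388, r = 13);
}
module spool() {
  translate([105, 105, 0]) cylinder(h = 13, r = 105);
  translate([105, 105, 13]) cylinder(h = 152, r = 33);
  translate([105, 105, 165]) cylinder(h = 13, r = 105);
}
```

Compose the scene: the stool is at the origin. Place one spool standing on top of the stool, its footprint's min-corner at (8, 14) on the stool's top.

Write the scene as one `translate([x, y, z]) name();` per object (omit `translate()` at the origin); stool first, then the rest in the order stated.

stool();
translate([8, 14, 430]) spool();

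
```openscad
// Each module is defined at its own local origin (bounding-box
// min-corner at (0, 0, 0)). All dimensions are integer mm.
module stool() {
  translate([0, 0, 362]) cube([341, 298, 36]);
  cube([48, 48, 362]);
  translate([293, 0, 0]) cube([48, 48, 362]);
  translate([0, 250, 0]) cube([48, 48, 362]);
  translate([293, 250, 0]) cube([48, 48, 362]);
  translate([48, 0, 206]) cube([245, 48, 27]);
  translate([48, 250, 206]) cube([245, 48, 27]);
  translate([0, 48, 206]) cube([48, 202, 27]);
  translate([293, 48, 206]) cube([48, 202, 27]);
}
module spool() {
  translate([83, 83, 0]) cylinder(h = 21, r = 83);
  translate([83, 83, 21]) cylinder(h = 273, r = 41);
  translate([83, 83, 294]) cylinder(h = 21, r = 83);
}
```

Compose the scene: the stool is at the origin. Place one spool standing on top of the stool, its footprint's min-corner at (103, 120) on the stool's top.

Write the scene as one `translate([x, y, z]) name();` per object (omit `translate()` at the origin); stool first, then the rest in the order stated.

stool();
translate([103, 120, 398]) spool();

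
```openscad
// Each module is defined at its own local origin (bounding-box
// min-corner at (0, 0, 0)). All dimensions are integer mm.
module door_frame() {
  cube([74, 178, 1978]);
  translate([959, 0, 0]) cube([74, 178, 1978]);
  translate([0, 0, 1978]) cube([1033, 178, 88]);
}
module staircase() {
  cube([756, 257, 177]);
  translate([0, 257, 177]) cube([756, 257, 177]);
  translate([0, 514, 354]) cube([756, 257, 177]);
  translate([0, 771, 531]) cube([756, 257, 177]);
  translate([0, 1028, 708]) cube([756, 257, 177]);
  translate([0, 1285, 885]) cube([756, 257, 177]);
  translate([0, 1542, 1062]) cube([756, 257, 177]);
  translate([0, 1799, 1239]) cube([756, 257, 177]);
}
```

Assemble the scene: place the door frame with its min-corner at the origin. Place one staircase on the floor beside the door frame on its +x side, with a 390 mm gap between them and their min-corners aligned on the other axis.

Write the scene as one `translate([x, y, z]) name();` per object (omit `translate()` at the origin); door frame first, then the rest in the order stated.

door_frame();
translate([1423, 0, 0]) staircase();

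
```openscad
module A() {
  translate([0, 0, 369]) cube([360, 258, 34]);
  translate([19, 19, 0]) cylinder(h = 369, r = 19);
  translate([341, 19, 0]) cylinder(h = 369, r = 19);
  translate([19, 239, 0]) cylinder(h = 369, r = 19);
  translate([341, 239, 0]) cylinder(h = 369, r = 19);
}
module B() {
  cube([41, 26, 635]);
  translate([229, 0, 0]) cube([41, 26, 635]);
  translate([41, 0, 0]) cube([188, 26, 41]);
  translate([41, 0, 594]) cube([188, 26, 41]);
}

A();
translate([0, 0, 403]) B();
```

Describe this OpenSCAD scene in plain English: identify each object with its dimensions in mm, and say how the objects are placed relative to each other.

A is a four-legged stool. The seat is a 360×258×34 mm slab whose top surface is at z = 403 mm; four round legs, each 38 mm in diameter, run from the floor (z = 0) to the underside of the seat, each leg's axis is inset half a diameter from the nearest pair of seat edges (so the leg's bounding box is flush with the corner).

B is a picture frame with a 188×553 mm rectangular opening (x by z) and a uniform 41 mm border on every side. Frame depth is 26 mm along y. It is built from two vertical stiles running the full outside height and two horizontal rails spanning the gap between the stiles.

The picture frame is on top of the stool.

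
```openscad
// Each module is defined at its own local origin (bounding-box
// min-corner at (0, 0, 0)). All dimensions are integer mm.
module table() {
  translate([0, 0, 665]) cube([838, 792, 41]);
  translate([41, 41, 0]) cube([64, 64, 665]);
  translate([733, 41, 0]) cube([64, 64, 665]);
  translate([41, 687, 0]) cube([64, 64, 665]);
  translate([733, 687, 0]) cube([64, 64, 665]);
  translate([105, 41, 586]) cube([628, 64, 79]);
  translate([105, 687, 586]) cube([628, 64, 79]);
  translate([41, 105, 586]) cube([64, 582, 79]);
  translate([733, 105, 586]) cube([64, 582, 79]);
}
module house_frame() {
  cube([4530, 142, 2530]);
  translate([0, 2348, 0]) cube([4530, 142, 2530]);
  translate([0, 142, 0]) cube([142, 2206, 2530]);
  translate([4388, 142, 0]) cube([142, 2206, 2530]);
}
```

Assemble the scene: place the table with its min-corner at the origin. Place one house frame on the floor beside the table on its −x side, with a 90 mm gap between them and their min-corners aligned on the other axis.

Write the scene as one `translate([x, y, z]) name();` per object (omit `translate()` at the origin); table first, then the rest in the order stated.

table();
translate([-4620, 0, 0]) house_frame();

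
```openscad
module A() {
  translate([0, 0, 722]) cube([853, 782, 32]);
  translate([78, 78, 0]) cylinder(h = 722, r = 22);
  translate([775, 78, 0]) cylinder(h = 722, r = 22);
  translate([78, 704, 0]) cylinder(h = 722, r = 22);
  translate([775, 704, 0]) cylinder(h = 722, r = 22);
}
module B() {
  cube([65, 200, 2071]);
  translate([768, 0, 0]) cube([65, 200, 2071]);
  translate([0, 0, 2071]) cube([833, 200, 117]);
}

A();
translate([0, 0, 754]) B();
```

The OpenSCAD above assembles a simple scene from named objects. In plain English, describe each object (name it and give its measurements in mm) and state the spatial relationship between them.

A is a rectangular dining table. The top is 853×782×32 mm with its upper surface at z = 754 mm. It stands on four round legs of 44 mm diameter, each leg's bounding box inset 56 mm from the nearest pair of top edges, running from the floor to the underside of the top.

B is a door frame. The clear opening is 703 mm wide and 2071 mm high. Two 65 mm wide jambs, 200 mm deep, stand either side of the opening from the floor to the top of the opening. A 117 mm thick head sits across the top of both jambs, spanning the full outside width of the frame.

The door frame is on top of the table.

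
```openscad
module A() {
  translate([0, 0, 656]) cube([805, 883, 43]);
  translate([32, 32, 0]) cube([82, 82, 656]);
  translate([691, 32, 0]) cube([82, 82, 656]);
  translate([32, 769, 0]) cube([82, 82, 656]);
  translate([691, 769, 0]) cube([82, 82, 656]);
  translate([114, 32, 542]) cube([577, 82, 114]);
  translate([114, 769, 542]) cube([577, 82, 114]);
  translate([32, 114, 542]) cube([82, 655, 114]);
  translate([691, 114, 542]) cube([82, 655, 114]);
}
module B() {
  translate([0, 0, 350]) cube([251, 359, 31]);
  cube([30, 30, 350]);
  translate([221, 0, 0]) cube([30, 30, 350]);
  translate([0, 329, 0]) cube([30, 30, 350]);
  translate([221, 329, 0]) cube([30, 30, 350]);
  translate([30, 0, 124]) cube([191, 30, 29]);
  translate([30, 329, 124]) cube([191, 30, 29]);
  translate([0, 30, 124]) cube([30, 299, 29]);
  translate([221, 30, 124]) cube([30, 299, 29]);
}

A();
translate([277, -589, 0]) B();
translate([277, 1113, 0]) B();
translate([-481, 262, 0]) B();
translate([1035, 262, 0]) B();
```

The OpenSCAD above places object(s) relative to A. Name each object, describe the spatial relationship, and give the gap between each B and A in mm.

Each stool's nearest face is 230 mm from the table's bounding box.

A is a table. B is a stool. Four stools sit around the table at the −y, +y, −x, +x sides. The gap between each stool and the table is 230 mm.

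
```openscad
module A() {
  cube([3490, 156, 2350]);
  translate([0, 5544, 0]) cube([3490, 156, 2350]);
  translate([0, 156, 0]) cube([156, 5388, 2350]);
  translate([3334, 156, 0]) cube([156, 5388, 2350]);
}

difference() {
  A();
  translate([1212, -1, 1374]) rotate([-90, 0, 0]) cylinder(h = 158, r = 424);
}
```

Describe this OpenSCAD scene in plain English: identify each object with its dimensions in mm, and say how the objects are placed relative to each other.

A is a box-shaped house frame (walls only): outside footprint 3490×5700 mm, wall height 2350 mm, wall thickness 156 mm. The two y-facing walls run the full x-width; the two x-facing walls fit between the inner faces of the y-facing walls.

The house frame has a circular hole of radius 424 mm through its front wall, centred at (x = 1212, z = 1374).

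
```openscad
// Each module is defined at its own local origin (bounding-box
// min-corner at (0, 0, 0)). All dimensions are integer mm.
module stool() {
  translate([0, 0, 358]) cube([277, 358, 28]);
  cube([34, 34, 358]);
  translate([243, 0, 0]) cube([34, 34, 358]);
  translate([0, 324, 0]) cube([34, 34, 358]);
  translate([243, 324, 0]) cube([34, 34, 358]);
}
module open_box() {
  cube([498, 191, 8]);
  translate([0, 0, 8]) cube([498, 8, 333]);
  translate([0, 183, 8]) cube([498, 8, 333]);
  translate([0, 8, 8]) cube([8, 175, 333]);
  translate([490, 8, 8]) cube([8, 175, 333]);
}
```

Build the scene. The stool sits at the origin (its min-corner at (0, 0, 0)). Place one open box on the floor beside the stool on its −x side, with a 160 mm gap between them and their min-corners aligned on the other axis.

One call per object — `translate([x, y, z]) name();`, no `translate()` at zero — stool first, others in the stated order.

stool();
translate([-658, 0, 0]) open_box();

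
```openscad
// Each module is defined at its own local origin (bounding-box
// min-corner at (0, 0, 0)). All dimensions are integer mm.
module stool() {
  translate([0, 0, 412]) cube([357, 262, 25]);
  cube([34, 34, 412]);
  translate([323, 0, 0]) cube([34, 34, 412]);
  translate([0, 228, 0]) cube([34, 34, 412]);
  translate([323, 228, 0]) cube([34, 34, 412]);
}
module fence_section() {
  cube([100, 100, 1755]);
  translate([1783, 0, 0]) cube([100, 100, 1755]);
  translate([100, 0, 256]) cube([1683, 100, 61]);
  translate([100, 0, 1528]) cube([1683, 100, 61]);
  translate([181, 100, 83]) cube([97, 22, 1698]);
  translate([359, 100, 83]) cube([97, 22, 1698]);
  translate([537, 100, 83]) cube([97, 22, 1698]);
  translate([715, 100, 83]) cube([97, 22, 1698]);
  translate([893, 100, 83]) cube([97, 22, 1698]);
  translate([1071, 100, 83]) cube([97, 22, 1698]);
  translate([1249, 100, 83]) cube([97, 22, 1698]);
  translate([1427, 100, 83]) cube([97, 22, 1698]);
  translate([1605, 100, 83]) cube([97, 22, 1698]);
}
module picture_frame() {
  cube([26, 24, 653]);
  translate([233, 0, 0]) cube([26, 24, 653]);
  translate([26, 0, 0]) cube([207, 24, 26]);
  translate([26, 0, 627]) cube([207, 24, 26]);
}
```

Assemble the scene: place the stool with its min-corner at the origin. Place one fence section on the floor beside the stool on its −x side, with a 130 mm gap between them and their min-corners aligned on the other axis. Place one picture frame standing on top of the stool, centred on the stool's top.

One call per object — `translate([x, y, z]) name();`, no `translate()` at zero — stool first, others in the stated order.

stool();
translate([-2013, 0, 0]) fence_section();
translate([49, 119, 437]) picture_frame();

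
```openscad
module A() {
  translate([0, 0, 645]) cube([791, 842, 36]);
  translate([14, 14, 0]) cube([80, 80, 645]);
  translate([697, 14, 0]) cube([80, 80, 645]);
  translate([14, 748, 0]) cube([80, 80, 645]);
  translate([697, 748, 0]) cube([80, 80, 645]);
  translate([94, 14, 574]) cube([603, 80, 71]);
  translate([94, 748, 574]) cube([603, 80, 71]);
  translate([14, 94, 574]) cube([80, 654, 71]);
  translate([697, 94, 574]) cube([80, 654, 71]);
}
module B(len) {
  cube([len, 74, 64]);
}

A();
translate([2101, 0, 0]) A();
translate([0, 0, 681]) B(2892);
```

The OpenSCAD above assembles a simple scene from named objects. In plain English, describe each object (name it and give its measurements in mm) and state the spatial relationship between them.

A is a table with a 791×842 mm rectangular top, 36 mm thick, top surface at z = 681 mm, supported by four 80×80 mm square legs, each inset 14 mm from the nearest pair of top edges, running from the floor. Four apron rails, 80 mm thick and 71 mm tall, run between adjacent legs with their top edges flush with the underside of the top and their outer faces flush with the legs' outer faces.

B is a rectangular beam 2892 mm long (x), 74 mm deep (y), 64 mm thick (z).

The beam spans the tops of two tables placed 1310 mm apart, resting at z = 681 mm.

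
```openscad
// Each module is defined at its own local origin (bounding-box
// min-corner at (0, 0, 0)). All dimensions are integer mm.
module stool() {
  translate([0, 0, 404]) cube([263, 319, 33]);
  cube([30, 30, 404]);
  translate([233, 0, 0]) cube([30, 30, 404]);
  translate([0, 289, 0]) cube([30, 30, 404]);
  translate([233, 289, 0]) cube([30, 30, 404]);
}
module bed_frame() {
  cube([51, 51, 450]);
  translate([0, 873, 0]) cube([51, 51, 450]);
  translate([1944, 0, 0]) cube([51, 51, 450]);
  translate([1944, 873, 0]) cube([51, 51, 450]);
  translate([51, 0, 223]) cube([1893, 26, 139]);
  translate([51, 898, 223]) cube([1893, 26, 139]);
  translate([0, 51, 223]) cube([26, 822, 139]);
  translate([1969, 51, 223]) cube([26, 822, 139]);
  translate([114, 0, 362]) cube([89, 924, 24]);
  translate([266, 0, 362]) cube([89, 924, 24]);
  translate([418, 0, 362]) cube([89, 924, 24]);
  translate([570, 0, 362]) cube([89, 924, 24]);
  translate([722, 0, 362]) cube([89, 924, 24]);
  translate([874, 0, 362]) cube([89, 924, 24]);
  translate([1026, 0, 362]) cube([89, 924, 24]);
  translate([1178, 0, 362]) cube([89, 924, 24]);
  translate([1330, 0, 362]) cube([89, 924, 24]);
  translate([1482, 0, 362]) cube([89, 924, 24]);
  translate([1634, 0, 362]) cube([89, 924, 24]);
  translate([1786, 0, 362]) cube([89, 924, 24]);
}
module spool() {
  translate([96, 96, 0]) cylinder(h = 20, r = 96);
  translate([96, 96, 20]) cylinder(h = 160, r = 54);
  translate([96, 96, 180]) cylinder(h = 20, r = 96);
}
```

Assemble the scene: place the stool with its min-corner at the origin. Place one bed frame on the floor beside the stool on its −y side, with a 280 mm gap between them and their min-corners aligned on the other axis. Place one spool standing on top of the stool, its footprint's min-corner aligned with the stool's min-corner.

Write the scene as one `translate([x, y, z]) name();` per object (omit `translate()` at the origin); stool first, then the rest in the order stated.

stool();
translate([0, -1204, 0]) bed_frame();
translate([0, 0, 437]) spool();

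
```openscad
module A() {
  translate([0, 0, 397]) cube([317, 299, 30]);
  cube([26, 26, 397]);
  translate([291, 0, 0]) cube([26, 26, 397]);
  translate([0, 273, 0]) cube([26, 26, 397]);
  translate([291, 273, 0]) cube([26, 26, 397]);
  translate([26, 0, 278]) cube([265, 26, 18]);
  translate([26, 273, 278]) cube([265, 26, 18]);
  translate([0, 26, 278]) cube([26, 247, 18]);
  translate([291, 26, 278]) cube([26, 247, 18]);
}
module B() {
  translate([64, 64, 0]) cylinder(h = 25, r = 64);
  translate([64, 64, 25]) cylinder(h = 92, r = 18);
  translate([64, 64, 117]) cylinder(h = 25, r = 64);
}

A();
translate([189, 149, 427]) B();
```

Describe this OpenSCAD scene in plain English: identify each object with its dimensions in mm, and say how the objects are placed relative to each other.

A is a simple wooden stool: a rectangular seat 317 mm (x) by 299 mm (y), 30 mm thick, top face at z = 427 mm, on four square legs, each 26×26 mm in cross-section. The legs rest on z = 0, each flush with a corner of the seat. Four stretchers, 26 mm wide and 18 mm tall, connect adjacent legs with their undersides at z = 278 mm, each running between the inner faces of the legs it joins and aligned with the legs' outer faces on the other axis.

B is a spool: two coaxial disc flanges of radius 64 mm and thickness 25 mm, joined by a core cylinder of radius 18 mm and height 92 mm. The lower flange rests on z = 0 and the three cylinders share a vertical axis.

The spool is on top of the stool.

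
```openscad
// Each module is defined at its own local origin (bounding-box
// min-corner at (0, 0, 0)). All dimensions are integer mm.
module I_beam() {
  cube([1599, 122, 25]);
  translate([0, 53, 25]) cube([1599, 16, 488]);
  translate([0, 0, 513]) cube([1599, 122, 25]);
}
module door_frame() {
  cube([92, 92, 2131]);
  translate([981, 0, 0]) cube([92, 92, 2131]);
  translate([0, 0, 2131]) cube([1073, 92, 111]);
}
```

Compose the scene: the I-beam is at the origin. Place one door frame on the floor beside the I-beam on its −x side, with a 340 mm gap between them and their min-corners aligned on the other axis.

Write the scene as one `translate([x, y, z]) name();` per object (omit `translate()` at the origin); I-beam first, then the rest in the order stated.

I_beam();
translate([-1413, 0, 0]) door_frame();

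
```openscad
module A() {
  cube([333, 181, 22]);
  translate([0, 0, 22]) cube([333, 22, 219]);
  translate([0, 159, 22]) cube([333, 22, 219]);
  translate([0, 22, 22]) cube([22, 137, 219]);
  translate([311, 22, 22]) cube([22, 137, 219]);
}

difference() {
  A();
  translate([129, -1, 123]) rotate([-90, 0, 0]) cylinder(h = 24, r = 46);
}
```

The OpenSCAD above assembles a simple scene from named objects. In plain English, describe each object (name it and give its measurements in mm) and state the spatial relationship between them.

A is an open storage box with external size 333×181×241 mm and wall thickness 22 mm (the base is also 22 mm thick). The base covers the whole footprint; the four walls stand on the base, with the y-facing walls full-width and the x-facing walls fitting between their inner faces.

The open box has a circular hole of radius 46 mm through its front wall, centred at (x = 129, z = 123).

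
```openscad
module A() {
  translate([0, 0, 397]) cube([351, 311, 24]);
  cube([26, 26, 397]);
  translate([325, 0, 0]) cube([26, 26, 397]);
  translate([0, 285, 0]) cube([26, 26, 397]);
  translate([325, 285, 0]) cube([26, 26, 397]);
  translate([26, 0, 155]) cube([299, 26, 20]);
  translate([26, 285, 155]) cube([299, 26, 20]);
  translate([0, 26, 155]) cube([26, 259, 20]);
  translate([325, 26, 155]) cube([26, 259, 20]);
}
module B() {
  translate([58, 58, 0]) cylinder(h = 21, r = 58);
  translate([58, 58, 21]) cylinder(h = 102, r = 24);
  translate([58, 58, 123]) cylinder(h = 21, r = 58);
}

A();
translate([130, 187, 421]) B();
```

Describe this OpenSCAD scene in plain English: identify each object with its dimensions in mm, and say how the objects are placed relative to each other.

A is a four-legged stool. The seat is 351×311 mm, 24 mm thick, top at z = 421 mm. It stands on four square legs, each 26×26 mm in cross-section, from z = 0 to the seat underside, each flush with a corner of the seat. Four stretchers, 26 mm wide and 20 mm tall, connect adjacent legs with their undersides at z = 155 mm, each running between the inner faces of the legs it joins and aligned with the legs' outer faces on the other axis.

B is a spool: two coaxial disc flanges of radius 58 mm and thickness 21 mm, joined by a core cylinder of radius 24 mm and height 102 mm. The lower flange rests on z = 0 and the three cylinders share a vertical axis.

The spool is on top of the stool.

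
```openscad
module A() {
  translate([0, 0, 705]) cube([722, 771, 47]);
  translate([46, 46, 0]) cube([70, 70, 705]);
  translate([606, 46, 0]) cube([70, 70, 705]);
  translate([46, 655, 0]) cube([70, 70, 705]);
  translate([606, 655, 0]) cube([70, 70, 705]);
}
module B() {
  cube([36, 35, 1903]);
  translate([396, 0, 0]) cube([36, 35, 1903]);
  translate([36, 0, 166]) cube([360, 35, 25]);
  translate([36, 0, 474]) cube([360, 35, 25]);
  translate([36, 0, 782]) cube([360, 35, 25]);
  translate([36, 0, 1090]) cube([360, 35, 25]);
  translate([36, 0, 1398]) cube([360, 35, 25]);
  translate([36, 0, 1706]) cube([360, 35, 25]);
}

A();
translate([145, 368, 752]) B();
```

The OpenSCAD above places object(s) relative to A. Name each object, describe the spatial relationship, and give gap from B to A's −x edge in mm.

The ladder's min-x is at 145; the table's min-x is 0; gap = 145 mm.

A is a table. B is a ladder. The ladder is on top of the table, centred. The gap from the ladder to the table's −x edge is 145 mm.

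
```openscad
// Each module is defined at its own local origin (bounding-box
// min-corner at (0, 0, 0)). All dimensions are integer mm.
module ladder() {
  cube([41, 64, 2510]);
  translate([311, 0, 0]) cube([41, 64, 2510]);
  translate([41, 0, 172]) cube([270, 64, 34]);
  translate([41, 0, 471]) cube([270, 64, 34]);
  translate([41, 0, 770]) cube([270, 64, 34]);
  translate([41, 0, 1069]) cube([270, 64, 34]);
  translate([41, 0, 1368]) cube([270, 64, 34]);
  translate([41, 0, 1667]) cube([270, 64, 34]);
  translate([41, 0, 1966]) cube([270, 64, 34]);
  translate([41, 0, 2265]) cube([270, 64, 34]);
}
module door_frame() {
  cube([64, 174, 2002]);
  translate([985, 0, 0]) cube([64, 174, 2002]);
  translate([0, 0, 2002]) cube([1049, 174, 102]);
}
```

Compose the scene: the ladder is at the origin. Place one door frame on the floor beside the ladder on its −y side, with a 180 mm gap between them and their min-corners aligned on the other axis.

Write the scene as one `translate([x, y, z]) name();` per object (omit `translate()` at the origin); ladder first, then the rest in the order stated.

ladder();
translate([0, -354, 0]) door_frame();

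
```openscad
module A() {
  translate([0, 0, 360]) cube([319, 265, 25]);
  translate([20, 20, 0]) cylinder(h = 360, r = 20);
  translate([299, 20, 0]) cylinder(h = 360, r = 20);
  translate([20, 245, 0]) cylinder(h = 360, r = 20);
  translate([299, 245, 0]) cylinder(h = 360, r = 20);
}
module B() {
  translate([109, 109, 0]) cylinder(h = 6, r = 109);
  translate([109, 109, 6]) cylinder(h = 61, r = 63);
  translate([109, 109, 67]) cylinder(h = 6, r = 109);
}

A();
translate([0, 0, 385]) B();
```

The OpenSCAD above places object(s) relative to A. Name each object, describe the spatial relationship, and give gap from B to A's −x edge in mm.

A is a stool. B is a spool. The spool is on top of the stool. The gap from the spool to the stool's −x edge is 0 mm.

The spool's min-x is at 0; the stool's min-x is 0; gap = 0 mm.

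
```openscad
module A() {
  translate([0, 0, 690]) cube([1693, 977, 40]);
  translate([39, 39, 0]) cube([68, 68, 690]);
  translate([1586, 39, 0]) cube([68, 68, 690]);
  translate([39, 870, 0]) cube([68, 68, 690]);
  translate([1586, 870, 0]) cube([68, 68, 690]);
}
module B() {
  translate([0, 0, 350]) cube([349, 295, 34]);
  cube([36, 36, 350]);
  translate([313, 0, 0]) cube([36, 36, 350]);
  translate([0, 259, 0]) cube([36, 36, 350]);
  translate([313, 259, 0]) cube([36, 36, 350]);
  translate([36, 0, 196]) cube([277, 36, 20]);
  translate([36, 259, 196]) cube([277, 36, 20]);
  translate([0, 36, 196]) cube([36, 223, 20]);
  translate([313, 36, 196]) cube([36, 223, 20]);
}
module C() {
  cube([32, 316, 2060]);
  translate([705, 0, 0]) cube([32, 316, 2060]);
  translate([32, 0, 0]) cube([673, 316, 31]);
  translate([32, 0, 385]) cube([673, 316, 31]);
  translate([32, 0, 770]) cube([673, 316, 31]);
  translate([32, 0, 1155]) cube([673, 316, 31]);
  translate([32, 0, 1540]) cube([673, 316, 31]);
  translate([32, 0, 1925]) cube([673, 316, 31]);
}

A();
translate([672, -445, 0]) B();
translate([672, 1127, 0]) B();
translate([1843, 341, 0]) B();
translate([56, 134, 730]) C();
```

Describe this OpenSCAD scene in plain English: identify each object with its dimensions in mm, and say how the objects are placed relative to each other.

A is a table: top 1693 mm (x) × 977 mm (y), 40 mm thick, upper face at z = 730 mm, on four 68×68 mm square legs, each inset 39 mm from the nearest pair of top edges, running from z = 0 to the bottom of the top.

B is a simple wooden stool: a rectangular seat 349 mm (x) by 295 mm (y), 34 mm thick, top face at z = 384 mm, on four square legs, each 36×36 mm in cross-section. The legs rest on z = 0, each flush with a corner of the seat. Four stretchers, 36 mm wide and 20 mm tall, connect adjacent legs with their undersides at z = 196 mm, each running between the inner faces of the legs it joins and aligned with the legs' outer faces on the other axis.

C is an open bookshelf. Two side panels, each 32 mm thick, 316 mm deep and 2060 mm tall, stand 737 mm apart (outside-to-outside). Between them sit 6 shelves, each 31 mm thick and 316 mm deep, spanning the full gap between the sides. The bottom shelf rests on the floor (its underside at z = 0) and the clear gap between one shelf's top and the next shelf's underside is 354 mm.

Three stools sit around the table at the −y, +y, +x sides. The bookshelf is on top of the table.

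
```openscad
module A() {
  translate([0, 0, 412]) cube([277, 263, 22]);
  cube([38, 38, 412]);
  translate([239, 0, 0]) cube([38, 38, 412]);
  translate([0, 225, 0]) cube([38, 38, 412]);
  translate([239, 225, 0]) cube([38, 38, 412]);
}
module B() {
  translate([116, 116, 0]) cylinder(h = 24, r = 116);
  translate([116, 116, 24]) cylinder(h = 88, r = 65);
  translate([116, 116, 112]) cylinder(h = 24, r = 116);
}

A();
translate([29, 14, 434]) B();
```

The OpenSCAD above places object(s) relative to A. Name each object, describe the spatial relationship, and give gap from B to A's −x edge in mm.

The spool's min-x is at 29; the stool's min-x is 0; gap = 29 mm.

A is a stool. B is a spool. The spool is on top of the stool. The gap from the spool to the stool's −x edge is 29 mm.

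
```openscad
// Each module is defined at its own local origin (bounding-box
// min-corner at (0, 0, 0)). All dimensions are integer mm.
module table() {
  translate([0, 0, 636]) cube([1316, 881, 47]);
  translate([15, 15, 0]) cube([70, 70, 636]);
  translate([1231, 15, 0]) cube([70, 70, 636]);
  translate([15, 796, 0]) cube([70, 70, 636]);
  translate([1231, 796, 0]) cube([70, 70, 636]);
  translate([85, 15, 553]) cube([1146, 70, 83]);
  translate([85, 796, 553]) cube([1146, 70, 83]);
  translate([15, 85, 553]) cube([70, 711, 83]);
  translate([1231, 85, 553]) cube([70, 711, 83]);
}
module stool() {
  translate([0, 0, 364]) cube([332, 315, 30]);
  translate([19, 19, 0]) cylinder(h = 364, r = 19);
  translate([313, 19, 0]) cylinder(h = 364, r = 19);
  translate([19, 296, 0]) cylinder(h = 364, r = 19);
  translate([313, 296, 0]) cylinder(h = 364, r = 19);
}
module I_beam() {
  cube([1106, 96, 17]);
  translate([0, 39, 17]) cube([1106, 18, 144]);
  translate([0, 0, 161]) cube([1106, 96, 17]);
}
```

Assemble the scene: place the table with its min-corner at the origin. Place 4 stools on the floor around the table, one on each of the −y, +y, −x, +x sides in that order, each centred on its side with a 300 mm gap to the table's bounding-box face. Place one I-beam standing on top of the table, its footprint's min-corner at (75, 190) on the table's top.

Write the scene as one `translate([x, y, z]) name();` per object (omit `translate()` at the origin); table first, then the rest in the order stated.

table();
translate([492, -615, 0]) stool();
translate([492, 1181, 0]) stool();
translate([-632, 283, 0]) stool();
translate([1616, 283, 0]) stool();
translate([75, 190, 683]) I_beam();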